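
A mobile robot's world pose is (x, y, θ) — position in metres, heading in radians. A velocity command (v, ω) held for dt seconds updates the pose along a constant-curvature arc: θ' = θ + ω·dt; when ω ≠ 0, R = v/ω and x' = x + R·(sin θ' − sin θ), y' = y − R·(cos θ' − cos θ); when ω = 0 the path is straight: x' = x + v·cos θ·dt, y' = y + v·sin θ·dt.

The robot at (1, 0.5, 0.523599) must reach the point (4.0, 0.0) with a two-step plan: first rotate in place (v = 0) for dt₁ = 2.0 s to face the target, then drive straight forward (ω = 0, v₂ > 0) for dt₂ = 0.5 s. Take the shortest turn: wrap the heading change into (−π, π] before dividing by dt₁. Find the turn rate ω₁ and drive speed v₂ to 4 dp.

heading to target = atan2(0−0.5, 4−1) = -0.1651
Δθ = wrap(-0.1651 − 0.5236) = -0.6887; ω₁ = Δθ/dt₁ = -0.3444
distance = √((4−1)² + (0−0.5)²) = 3.0414; v₂ = distance/dt₂ = 6.0828

ω₁ = -0.3444, v₂ = 6.0828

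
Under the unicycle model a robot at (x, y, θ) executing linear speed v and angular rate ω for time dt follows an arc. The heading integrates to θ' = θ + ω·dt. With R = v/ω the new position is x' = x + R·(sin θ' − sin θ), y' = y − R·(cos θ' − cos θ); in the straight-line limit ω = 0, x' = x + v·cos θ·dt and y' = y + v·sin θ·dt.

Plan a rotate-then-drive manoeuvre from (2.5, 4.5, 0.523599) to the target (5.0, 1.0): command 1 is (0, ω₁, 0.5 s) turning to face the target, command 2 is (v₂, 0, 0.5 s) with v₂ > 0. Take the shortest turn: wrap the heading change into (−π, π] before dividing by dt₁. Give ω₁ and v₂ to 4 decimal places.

ω₁ = -2.9483, v₂ = 8.6023

heading to target = atan2(1−4.5, 5−2.5) = -0.9505
Δθ = wrap(-0.9505 − 0.5236) = -1.4741; ω₁ = Δθ/dt₁ = -2.9483
distance = √((5−2.5)² + (1−4.5)²) = 4.3012; v₂ = distance/dt₂ = 8.6023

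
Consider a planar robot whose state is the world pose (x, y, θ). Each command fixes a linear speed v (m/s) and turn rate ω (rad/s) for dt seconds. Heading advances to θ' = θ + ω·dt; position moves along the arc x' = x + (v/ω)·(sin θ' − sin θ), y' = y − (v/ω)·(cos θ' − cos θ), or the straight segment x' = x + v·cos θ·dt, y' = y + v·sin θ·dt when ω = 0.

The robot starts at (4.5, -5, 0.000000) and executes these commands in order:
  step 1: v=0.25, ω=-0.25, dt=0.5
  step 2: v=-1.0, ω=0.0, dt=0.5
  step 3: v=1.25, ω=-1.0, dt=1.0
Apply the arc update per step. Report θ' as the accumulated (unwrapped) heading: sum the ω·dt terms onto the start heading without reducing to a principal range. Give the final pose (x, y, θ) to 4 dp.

step 1: θ'=-0.1250 (R=-1.0000) → pose (4.6247, -5.0078, -0.1250)
step 2: θ'=-0.1250 (straight) → pose (4.1286, -4.9455, -0.1250)
step 3: θ'=-1.1250 (R=-1.2500) → pose (5.1006, -5.6467, -1.1250)

(5.1006, -5.6467, -1.1250)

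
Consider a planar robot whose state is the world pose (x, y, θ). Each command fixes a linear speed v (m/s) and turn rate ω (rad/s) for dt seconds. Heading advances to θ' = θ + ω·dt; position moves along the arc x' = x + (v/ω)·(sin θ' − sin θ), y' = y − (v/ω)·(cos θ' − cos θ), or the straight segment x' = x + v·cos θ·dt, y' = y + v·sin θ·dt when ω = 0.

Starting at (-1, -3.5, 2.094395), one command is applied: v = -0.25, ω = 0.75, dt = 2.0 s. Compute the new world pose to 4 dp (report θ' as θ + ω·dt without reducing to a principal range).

θ' = 2.0944 + 0.75·2.0 = 3.5944
R = v/ω = -0.25/0.75 = -0.3333
x' = -1 + -0.3333·(sin 3.5944 − sin 2.0944) = -0.5655
y' = -3.5 − -0.3333·(cos 3.5944 − cos 2.0944) = -3.6331

(-0.5655, -3.6331, 3.5944)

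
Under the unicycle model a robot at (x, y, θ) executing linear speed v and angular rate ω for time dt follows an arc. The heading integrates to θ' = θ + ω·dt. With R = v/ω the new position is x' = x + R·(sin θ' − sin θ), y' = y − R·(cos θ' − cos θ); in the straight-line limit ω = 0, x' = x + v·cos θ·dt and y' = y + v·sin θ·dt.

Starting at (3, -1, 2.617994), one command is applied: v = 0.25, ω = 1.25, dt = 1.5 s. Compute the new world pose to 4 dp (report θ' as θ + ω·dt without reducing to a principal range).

(2.7048, -1.1297, 4.4930)

θ' = 2.6180 + 1.25·1.5 = 4.4930
R = v/ω = 0.25/1.25 = 0.2000
x' = 3 + 0.2000·(sin 4.4930 − sin 2.6180) = 2.7048
y' = -1 − 0.2000·(cos 4.4930 − cos 2.6180) = -1.1297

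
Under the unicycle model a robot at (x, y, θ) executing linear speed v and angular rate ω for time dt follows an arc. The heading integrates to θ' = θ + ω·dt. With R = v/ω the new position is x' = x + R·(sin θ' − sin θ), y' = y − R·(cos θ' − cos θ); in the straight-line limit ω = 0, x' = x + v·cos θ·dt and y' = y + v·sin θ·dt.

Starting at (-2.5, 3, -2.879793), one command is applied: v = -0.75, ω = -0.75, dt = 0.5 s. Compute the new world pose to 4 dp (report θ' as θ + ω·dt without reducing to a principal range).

θ' = -2.8798 + -0.75·0.5 = -3.2548
R = v/ω = -0.75/-0.75 = 1.0000
x' = -2.5 + 1.0000·(sin -3.2548 − sin -2.8798) = -2.1282
y' = 3 − 1.0000·(cos -3.2548 − cos -2.8798) = 3.0277

(-2.1282, 3.0277, -3.2548)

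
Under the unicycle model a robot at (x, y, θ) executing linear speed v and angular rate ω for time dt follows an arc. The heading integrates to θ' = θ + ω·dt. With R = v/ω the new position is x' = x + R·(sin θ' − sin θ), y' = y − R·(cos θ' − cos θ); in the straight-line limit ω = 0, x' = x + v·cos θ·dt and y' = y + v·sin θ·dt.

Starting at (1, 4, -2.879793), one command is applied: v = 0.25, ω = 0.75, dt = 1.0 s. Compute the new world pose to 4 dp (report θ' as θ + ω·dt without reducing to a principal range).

(0.8037, 3.8548, -2.1298)

θ' = -2.8798 + 0.75·1.0 = -2.1298
R = v/ω = 0.25/0.75 = 0.3333
x' = 1 + 0.3333·(sin -2.1298 − sin -2.8798) = 0.8037
y' = 4 − 0.3333·(cos -2.1298 − cos -2.8798) = 3.8548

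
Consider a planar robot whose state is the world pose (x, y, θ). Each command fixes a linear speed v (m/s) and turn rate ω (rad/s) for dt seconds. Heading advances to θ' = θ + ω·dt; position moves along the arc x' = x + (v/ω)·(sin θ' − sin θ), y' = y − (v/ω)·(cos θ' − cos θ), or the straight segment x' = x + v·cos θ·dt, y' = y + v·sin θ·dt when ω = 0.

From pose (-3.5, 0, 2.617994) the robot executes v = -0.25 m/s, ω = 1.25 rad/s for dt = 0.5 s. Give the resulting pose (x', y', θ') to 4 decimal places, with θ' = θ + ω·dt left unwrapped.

(-3.3798, -0.0258, 3.2430)

θ' = 2.6180 + 1.25·0.5 = 3.2430
R = v/ω = -0.25/1.25 = -0.2000
x' = -3.5 + -0.2000·(sin 3.2430 − sin 2.6180) = -3.3798
y' = 0 − -0.2000·(cos 3.2430 − cos 2.6180) = -0.0258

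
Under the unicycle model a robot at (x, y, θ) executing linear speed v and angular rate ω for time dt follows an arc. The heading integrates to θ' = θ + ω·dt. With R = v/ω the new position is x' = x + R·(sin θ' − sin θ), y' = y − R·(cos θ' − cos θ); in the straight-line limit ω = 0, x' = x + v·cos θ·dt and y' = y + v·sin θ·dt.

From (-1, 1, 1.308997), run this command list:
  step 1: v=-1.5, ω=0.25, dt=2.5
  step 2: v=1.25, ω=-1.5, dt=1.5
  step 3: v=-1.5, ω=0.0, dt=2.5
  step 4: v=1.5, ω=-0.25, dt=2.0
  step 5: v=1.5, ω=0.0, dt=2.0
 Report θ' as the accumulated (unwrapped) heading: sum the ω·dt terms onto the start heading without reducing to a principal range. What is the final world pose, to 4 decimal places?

(1.2219, -4.2083, -0.8160)

step 1: θ'=1.9340 (R=-6.0000) → pose (-0.8130, -2.6845, 1.9340)
step 2: θ'=-0.3160 (R=-0.8333) → pose (0.2249, -1.5964, -0.3160)
step 3: θ'=-0.3160 (straight) → pose (-3.3394, -0.4310, -0.3160)
step 4: θ'=-0.8160 (R=-6.0000) → pose (-0.8335, -2.0231, -0.8160)
step 5: θ'=-0.8160 (straight) → pose (1.2219, -4.2083, -0.8160)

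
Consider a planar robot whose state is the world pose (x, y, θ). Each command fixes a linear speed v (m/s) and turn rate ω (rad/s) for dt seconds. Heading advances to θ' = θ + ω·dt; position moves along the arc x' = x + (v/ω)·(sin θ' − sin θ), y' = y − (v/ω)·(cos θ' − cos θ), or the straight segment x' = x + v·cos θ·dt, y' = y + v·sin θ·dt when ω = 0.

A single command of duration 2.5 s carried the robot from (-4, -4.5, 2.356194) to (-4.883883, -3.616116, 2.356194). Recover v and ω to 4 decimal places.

Δθ = 2.356194 − 2.356194 = 0.000000
ω = Δθ/dt = 0.000000/2.5 = 0.0000
ω = 0 → v = (Δx·cos θ + Δy·sin θ)/dt = 0.5000

v = 0.5000, ω = 0.0000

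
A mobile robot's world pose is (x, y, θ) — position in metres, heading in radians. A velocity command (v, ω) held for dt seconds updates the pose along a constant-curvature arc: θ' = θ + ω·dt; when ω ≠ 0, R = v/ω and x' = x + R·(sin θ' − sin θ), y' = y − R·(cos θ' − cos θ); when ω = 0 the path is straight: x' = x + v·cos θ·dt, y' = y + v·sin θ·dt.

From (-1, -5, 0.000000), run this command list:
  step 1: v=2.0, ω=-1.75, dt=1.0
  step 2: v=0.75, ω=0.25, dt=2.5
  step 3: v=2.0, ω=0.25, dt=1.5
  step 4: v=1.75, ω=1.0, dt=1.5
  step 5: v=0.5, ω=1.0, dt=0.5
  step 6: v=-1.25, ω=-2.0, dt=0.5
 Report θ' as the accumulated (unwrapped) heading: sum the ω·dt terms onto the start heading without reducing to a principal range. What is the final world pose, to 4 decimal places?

(4.2157, -10.7792, 0.2500)

step 1: θ'=-1.7500 (R=-1.1429) → pose (0.1246, -6.3466, -1.7500)
step 2: θ'=-1.1250 (R=3.0000) → pose (0.3697, -8.1748, -1.1250)
step 3: θ'=-0.7500 (R=8.0000) → pose (2.1347, -10.5789, -0.7500)
step 4: θ'=0.7500 (R=1.7500) → pose (4.5205, -10.5789, 0.7500)
step 5: θ'=1.2500 (R=0.5000) → pose (4.6541, -10.3708, 1.2500)
step 6: θ'=0.2500 (R=0.6250) → pose (4.2157, -10.7792, 0.2500)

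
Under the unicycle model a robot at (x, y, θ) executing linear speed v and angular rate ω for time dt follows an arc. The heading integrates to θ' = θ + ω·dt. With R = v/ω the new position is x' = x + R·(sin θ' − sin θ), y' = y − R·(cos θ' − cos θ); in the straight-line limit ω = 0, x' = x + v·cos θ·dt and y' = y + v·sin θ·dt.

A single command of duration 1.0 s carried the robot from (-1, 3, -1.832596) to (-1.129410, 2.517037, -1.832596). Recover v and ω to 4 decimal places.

v = 0.5000, ω = 0.0000

Δθ = -1.832596 − -1.832596 = 0.000000
ω = Δθ/dt = 0.000000/1.0 = 0.0000
ω = 0 → v = (Δx·cos θ + Δy·sin θ)/dt = 0.5000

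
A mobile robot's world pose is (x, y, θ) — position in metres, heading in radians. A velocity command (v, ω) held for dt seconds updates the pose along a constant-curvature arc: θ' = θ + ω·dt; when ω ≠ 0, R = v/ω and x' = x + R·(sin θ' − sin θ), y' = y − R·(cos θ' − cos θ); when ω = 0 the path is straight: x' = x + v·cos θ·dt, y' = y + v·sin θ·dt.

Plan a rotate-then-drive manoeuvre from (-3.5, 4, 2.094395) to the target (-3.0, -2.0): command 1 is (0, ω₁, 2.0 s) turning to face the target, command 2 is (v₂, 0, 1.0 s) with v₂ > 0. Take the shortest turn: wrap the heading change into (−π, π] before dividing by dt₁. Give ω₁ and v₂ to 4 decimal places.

ω₁ = 1.3506, v₂ = 6.0208

heading to target = atan2(-2−4, -3−-3.5) = -1.4877
Δθ = wrap(-1.4877 − 2.0944) = 2.7011; ω₁ = Δθ/dt₁ = 1.3506
distance = √((-3−-3.5)² + (-2−4)²) = 6.0208; v₂ = distance/dt₂ = 6.0208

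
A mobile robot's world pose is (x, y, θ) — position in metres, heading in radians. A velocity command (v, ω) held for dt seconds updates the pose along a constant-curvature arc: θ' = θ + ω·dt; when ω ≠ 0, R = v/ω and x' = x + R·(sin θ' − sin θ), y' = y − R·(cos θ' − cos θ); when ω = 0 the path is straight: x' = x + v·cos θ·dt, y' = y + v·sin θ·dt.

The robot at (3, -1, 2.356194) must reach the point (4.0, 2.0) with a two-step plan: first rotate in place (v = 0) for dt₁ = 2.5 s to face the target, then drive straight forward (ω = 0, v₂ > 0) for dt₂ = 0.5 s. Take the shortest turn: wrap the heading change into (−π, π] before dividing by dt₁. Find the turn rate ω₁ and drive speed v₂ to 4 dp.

ω₁ = -0.4429, v₂ = 6.3246

heading to target = atan2(2−-1, 4−3) = 1.2490
Δθ = wrap(1.2490 − 2.3562) = -1.1071; ω₁ = Δθ/dt₁ = -0.4429
distance = √((4−3)² + (2−-1)²) = 3.1623; v₂ = distance/dt₂ = 6.3246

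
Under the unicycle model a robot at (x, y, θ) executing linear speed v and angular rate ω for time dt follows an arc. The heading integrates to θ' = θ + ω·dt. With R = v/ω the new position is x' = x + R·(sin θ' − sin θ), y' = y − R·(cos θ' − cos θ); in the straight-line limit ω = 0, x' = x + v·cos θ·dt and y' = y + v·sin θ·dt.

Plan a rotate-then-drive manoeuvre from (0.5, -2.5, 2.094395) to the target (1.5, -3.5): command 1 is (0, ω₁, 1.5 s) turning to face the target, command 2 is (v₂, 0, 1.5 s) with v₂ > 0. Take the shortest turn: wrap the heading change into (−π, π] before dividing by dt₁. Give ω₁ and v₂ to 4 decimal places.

ω₁ = -1.9199, v₂ = 0.9428

heading to target = atan2(-3.5−-2.5, 1.5−0.5) = -0.7854
Δθ = wrap(-0.7854 − 2.0944) = -2.8798; ω₁ = Δθ/dt₁ = -1.9199
distance = √((1.5−0.5)² + (-3.5−-2.5)²) = 1.4142; v₂ = distance/dt₂ = 0.9428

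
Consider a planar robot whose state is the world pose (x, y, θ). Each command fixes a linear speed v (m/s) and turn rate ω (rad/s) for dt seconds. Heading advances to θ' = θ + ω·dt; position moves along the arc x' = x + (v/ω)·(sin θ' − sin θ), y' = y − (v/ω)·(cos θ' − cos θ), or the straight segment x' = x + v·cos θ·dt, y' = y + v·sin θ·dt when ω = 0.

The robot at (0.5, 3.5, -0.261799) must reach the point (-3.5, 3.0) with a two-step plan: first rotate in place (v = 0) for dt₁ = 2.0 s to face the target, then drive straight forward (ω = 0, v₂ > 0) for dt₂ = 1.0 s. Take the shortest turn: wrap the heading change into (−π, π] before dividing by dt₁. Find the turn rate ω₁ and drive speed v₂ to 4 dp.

ω₁ = -1.3777, v₂ = 4.0311

heading to target = atan2(3−3.5, -3.5−0.5) = -3.0172
Δθ = wrap(-3.0172 − -0.2618) = -2.7554; ω₁ = Δθ/dt₁ = -1.3777
distance = √((-3.5−0.5)² + (3−3.5)²) = 4.0311; v₂ = distance/dt₂ = 4.0311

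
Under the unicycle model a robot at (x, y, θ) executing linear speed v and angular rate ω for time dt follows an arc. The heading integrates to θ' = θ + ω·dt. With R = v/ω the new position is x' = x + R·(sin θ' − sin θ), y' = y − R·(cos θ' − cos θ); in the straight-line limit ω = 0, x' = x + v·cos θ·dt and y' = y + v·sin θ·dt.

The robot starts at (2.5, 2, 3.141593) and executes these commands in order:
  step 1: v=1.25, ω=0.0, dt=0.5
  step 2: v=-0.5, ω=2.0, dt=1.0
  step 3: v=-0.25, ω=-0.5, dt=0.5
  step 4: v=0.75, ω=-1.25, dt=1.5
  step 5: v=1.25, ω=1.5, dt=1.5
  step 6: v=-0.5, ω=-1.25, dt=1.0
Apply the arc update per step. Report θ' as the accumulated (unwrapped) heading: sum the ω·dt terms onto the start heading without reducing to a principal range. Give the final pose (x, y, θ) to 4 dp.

(0.6204, 0.9722, 4.0166)

step 1: θ'=3.1416 (straight) → pose (1.8750, 2.0000, 3.1416)
step 2: θ'=5.1416 (R=-0.2500) → pose (2.1023, 2.3540, 5.1416)
step 3: θ'=4.8916 (R=0.5000) → pose (2.0650, 2.4730, 4.8916)
step 4: θ'=3.0166 (R=-0.6000) → pose (1.3998, 1.7707, 3.0166)
step 5: θ'=5.2666 (R=0.8333) → pose (0.5873, 0.5053, 5.2666)
step 6: θ'=4.0166 (R=0.4000) → pose (0.6204, 0.9722, 4.0166)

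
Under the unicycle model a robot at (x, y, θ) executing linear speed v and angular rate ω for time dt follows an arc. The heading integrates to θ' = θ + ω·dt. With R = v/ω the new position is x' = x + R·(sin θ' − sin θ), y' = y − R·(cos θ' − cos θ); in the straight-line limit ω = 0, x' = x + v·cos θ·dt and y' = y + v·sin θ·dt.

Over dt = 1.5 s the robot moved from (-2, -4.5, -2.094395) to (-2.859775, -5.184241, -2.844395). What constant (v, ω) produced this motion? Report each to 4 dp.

Δθ = -2.844395 − -2.094395 = -0.750000
ω = Δθ/dt = -0.750000/1.5 = -0.5000
R = Δx/(sin θ' − sin θ) = -1.5000
v = R·ω = -1.5000·-0.5000 = 0.7500

v = 0.7500, ω = -0.5000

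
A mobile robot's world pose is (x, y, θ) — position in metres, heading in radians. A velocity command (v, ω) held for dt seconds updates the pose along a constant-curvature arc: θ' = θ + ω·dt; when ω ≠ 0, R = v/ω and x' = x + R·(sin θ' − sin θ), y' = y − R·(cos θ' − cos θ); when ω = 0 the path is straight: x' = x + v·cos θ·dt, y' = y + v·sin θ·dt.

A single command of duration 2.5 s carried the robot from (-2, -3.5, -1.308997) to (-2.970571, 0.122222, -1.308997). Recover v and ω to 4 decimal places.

v = -1.5000, ω = 0.0000

Δθ = -1.308997 − -1.308997 = 0.000000
ω = Δθ/dt = 0.000000/2.5 = 0.0000
ω = 0 → v = (Δx·cos θ + Δy·sin θ)/dt = -1.5000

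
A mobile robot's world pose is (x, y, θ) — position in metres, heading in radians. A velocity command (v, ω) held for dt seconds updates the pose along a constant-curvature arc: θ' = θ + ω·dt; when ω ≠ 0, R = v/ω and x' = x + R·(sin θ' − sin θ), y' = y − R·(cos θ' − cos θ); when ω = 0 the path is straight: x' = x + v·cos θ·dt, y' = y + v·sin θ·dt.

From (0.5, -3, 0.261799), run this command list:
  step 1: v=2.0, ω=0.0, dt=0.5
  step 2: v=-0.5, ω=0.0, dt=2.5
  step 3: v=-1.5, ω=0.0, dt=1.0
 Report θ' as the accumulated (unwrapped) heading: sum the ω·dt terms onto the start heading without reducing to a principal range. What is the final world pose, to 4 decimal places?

step 1: θ'=0.2618 (straight) → pose (1.4659, -2.7412, 0.2618)
step 2: θ'=0.2618 (straight) → pose (0.2585, -3.0647, 0.2618)
step 3: θ'=0.2618 (straight) → pose (-1.1904, -3.4529, 0.2618)

(-1.1904, -3.4529, 0.2618)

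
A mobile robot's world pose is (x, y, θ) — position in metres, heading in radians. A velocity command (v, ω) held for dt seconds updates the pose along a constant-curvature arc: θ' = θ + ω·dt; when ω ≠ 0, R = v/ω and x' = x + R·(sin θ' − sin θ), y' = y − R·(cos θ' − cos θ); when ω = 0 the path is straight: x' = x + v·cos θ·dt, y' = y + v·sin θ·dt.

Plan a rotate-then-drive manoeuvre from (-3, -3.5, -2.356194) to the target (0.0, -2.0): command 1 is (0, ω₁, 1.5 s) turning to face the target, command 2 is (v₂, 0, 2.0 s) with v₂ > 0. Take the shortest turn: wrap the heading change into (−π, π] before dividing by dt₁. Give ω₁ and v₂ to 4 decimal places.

ω₁ = 1.8799, v₂ = 1.6771

heading to target = atan2(-2−-3.5, 0−-3) = 0.4636
Δθ = wrap(0.4636 − -2.3562) = 2.8198; ω₁ = Δθ/dt₁ = 1.8799
distance = √((0−-3)² + (-2−-3.5)²) = 3.3541; v₂ = distance/dt₂ = 1.6771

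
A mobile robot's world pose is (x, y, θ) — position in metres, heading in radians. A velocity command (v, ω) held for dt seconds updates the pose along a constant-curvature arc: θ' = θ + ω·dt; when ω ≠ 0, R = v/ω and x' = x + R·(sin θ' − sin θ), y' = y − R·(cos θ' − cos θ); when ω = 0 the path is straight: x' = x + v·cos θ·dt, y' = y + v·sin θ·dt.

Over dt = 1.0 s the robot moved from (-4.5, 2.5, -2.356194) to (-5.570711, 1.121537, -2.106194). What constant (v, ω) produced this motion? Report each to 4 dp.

Δθ = -2.106194 − -2.356194 = 0.250000
ω = Δθ/dt = 0.250000/1.0 = 0.2500
R = −Δy/(cos θ' − cos θ) = 7.0000
v = R·ω = 7.0000·0.2500 = 1.7500

v = 1.7500, ω = 0.2500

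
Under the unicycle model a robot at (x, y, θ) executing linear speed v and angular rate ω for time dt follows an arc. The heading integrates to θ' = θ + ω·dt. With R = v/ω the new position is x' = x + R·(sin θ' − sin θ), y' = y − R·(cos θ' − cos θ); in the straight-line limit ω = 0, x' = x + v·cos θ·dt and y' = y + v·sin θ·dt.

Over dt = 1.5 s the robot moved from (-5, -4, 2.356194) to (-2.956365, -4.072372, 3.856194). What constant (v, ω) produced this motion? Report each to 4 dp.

v = -1.5000, ω = 1.0000

Δθ = 3.856194 − 2.356194 = 1.500000
ω = Δθ/dt = 1.500000/1.5 = 1.0000
R = Δx/(sin θ' − sin θ) = -1.5000
v = R·ω = -1.5000·1.0000 = -1.5000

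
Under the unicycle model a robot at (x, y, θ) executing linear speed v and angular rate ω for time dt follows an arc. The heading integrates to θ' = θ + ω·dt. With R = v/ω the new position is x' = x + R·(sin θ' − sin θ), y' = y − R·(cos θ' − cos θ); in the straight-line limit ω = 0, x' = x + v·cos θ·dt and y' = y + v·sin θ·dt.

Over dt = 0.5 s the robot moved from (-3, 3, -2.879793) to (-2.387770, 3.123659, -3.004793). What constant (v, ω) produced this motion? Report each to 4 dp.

Δθ = -3.004793 − -2.879793 = -0.125000
ω = Δθ/dt = -0.125000/0.5 = -0.2500
R = Δx/(sin θ' − sin θ) = 5.0000
v = R·ω = 5.0000·-0.2500 = -1.2500

v = -1.2500, ω = -0.2500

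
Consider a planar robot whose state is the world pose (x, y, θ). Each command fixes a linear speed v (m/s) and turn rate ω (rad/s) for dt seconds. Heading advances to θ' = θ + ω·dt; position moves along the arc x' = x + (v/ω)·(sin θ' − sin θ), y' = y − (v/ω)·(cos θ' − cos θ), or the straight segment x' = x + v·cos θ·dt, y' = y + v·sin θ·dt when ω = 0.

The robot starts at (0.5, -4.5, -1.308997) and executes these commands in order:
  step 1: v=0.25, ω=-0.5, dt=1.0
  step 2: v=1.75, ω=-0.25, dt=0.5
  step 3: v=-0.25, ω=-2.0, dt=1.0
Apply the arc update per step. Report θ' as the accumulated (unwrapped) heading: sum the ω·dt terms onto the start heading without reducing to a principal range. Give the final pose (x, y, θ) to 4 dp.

step 1: θ'=-1.8090 (R=-0.5000) → pose (0.5029, -4.7474, -1.8090)
step 2: θ'=-1.9340 (R=-7.0000) → pose (0.2439, -5.5826, -1.9340)
step 3: θ'=-3.9340 (R=0.1250) → pose (0.4498, -5.5392, -3.9340)

(0.4498, -5.5392, -3.9340)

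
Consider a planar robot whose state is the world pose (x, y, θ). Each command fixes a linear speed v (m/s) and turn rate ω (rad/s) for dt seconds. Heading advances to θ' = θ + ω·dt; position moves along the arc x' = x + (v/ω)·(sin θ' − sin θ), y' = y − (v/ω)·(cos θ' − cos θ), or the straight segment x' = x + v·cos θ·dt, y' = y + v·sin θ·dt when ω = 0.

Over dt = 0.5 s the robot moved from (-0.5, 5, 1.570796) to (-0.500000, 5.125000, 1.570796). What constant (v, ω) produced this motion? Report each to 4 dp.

Δθ = 1.570796 − 1.570796 = 0.000000
ω = Δθ/dt = 0.000000/0.5 = 0.0000
ω = 0 → v = (Δx·cos θ + Δy·sin θ)/dt = 0.2500

v = 0.2500, ω = 0.0000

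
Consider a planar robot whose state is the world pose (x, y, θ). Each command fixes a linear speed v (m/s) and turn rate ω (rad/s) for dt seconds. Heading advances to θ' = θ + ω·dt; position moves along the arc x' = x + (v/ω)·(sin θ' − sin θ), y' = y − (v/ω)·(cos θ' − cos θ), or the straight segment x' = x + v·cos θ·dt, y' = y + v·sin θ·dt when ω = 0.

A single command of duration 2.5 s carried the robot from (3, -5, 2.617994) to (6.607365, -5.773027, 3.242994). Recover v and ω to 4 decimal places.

v = -1.5000, ω = 0.2500

Δθ = 3.242994 − 2.617994 = 0.625000
ω = Δθ/dt = 0.625000/2.5 = 0.2500
R = Δx/(sin θ' − sin θ) = -6.0000
v = R·ω = -6.0000·0.2500 = -1.5000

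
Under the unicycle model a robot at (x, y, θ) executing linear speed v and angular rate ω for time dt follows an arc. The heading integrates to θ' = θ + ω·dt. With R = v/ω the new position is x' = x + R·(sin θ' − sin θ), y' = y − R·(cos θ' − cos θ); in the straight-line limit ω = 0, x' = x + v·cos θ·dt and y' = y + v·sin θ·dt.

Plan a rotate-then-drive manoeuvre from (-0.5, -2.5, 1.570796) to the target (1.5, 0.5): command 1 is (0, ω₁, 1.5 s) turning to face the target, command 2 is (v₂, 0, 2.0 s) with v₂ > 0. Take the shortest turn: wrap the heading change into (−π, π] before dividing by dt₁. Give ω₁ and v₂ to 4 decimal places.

ω₁ = -0.3920, v₂ = 1.8028

heading to target = atan2(0.5−-2.5, 1.5−-0.5) = 0.9828
Δθ = wrap(0.9828 − 1.5708) = -0.5880; ω₁ = Δθ/dt₁ = -0.3920
distance = √((1.5−-0.5)² + (0.5−-2.5)²) = 3.6056; v₂ = distance/dt₂ = 1.8028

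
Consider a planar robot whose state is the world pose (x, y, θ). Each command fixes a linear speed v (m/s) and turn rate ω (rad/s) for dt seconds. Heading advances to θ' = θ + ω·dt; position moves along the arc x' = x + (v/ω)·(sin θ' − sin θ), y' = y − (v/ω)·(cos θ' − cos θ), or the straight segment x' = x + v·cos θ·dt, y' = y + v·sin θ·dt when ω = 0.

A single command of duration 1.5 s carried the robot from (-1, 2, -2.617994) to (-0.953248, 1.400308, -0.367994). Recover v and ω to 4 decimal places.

Δθ = -0.367994 − -2.617994 = 2.250000
ω = Δθ/dt = 2.250000/1.5 = 1.5000
R = −Δy/(cos θ' − cos θ) = 0.3333
v = R·ω = 0.3333·1.5000 = 0.5000

v = 0.5000, ω = 1.5000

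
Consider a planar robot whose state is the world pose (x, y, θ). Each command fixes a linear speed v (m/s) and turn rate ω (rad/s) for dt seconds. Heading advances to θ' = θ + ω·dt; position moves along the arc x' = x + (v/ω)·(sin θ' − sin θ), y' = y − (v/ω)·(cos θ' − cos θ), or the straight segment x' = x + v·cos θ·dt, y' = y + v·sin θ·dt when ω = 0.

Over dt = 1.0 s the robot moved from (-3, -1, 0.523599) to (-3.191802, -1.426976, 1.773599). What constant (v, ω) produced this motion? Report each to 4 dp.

Δθ = 1.773599 − 0.523599 = 1.250000
ω = Δθ/dt = 1.250000/1.0 = 1.2500
R = −Δy/(cos θ' − cos θ) = -0.4000
v = R·ω = -0.4000·1.2500 = -0.5000

v = -0.5000, ω = 1.2500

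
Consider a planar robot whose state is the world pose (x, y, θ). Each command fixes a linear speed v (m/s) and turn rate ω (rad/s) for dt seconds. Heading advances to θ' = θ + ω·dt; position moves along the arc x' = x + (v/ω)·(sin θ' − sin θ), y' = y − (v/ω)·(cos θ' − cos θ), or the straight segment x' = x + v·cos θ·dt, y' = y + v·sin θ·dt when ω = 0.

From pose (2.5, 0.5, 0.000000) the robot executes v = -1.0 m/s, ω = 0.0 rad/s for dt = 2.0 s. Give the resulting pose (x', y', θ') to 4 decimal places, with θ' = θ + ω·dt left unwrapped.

θ' = 0.0000 + 0.0·2.0 = 0.0000
ω = 0 → straight: x' = 2.5 + -1.0·cos(0.0000)·2.0 = 0.5000
y' = 0.5 + -1.0·sin(0.0000)·2.0 = 0.5000

(0.5000, 0.5000, 0.0000)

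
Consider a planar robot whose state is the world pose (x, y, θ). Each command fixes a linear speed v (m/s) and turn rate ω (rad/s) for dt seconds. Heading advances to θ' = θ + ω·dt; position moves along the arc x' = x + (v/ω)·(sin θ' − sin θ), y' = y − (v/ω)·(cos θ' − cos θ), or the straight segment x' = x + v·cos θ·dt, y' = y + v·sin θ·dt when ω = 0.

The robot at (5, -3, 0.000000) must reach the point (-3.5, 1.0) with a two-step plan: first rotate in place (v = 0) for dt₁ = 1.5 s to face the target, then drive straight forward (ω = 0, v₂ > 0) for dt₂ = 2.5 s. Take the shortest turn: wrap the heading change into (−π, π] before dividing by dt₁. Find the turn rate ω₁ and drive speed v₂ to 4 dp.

ω₁ = 1.8012, v₂ = 3.7577

heading to target = atan2(1−-3, -3.5−5) = 2.7018
Δθ = wrap(2.7018 − 0.0000) = 2.7018; ω₁ = Δθ/dt₁ = 1.8012
distance = √((-3.5−5)² + (1−-3)²) = 9.3941; v₂ = distance/dt₂ = 3.7577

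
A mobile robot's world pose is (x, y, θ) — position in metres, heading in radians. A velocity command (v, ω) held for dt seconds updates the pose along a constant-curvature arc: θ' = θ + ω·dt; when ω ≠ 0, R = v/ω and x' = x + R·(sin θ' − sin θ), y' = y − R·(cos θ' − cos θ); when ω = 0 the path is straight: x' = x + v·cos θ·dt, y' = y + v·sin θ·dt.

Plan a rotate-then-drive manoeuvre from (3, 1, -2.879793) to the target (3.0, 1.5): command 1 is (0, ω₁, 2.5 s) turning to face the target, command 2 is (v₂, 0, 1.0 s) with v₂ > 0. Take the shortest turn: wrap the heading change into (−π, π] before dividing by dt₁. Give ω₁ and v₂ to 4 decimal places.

heading to target = atan2(1.5−1, 3−3) = 1.5708
Δθ = wrap(1.5708 − -2.8798) = -1.8326; ω₁ = Δθ/dt₁ = -0.7330
distance = √((3−3)² + (1.5−1)²) = 0.5000; v₂ = distance/dt₂ = 0.5000

ω₁ = -0.7330, v₂ = 0.5000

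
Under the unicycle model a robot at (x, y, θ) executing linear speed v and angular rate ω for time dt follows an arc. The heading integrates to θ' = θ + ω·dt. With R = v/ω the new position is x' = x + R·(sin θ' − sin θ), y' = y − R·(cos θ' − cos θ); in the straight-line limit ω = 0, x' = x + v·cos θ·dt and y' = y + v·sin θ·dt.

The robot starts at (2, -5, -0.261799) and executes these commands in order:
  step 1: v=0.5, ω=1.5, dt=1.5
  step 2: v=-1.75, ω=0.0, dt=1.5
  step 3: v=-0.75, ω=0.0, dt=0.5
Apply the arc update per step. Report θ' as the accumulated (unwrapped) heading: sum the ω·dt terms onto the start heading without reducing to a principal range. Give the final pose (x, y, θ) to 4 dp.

step 1: θ'=1.9882 (R=0.3333) → pose (2.3910, -4.5429, 1.9882)
step 2: θ'=1.9882 (straight) → pose (3.4551, -6.9425, 1.9882)
step 3: θ'=1.9882 (straight) → pose (3.6072, -7.2853, 1.9882)

(3.6072, -7.2853, 1.9882)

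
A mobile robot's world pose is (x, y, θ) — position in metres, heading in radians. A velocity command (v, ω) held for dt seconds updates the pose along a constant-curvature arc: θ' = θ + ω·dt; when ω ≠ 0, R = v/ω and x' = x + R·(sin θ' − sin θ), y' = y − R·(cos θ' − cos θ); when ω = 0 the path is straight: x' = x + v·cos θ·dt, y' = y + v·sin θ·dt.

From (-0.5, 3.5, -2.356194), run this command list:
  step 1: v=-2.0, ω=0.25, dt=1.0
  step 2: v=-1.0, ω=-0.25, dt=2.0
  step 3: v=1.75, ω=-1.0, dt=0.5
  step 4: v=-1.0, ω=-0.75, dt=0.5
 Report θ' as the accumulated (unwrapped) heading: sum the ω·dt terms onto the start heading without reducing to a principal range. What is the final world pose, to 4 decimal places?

step 1: θ'=-2.1062 (R=-8.0000) → pose (0.7237, 5.0754, -2.1062)
step 2: θ'=-2.6062 (R=4.0000) → pose (2.1232, 6.4749, -2.6062)
step 3: θ'=-3.1062 (R=-1.7500) → pose (1.2923, 6.2311, -3.1062)
step 4: θ'=-3.4812 (R=1.3333) → pose (1.7836, 6.1558, -3.4812)

(1.7836, 6.1558, -3.4812)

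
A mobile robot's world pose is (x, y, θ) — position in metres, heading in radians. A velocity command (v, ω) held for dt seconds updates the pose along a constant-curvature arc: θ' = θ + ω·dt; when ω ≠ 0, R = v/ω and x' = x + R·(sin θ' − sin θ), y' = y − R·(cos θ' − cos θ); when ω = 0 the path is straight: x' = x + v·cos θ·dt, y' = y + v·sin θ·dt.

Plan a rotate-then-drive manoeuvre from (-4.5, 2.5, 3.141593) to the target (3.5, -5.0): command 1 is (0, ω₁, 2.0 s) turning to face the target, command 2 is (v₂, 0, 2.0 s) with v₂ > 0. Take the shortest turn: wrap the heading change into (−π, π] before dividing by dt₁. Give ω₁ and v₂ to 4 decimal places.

heading to target = atan2(-5−2.5, 3.5−-4.5) = -0.7532
Δθ = wrap(-0.7532 − 3.1416) = 2.3884; ω₁ = Δθ/dt₁ = 1.1942
distance = √((3.5−-4.5)² + (-5−2.5)²) = 10.9659; v₂ = distance/dt₂ = 5.4829

ω₁ = 1.1942, v₂ = 5.4829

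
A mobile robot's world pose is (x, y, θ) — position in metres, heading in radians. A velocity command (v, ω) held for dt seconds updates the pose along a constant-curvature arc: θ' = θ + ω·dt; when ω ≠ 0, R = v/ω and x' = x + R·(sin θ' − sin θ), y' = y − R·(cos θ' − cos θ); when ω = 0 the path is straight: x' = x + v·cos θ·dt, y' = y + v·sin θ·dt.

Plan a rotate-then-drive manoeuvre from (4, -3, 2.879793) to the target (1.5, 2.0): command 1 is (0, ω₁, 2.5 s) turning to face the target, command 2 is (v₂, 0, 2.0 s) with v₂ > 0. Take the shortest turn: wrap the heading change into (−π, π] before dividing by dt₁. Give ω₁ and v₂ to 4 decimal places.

ω₁ = -0.3381, v₂ = 2.7951

heading to target = atan2(2−-3, 1.5−4) = 2.0344
Δθ = wrap(2.0344 − 2.8798) = -0.8453; ω₁ = Δθ/dt₁ = -0.3381
distance = √((1.5−4)² + (2−-3)²) = 5.5902; v₂ = distance/dt₂ = 2.7951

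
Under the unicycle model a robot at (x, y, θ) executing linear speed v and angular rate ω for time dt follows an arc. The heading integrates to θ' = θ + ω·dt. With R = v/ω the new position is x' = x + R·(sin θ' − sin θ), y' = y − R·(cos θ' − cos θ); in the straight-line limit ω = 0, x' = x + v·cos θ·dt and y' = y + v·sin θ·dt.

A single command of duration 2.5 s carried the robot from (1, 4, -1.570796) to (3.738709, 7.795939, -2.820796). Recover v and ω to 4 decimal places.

v = -2.0000, ω = -0.5000

Δθ = -2.820796 − -1.570796 = -1.250000
ω = Δθ/dt = -1.250000/2.5 = -0.5000
R = −Δy/(cos θ' − cos θ) = 4.0000
v = R·ω = 4.0000·-0.5000 = -2.0000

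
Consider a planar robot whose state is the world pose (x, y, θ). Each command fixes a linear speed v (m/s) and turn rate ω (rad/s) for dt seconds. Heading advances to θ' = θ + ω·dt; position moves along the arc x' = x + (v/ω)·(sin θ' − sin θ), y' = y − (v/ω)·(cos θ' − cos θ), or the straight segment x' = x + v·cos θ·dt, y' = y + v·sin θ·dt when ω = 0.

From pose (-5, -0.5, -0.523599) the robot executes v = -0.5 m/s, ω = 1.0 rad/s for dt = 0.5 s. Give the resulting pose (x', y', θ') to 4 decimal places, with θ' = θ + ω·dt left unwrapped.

(-5.2382, -0.4332, -0.0236)

θ' = -0.5236 + 1.0·0.5 = -0.0236
R = v/ω = -0.5/1.0 = -0.5000
x' = -5 + -0.5000·(sin -0.0236 − sin -0.5236) = -5.2382
y' = -0.5 − -0.5000·(cos -0.0236 − cos -0.5236) = -0.4332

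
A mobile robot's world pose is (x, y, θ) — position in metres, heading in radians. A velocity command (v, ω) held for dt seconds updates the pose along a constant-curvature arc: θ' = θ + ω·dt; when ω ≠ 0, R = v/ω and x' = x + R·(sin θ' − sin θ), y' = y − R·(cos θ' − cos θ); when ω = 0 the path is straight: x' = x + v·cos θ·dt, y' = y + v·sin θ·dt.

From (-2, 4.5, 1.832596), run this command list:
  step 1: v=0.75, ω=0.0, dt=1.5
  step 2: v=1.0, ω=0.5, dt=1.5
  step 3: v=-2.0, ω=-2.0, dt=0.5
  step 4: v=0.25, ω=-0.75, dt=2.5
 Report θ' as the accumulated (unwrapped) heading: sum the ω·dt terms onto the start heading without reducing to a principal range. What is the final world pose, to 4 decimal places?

step 1: θ'=1.8326 (straight) → pose (-2.2912, 5.5867, 1.8326)
step 2: θ'=2.5826 (R=2.0000) → pose (-3.1624, 6.7646, 2.5826)
step 3: θ'=1.5826 (R=1.0000) → pose (-2.6928, 5.9286, 1.5826)
step 4: θ'=-0.2924 (R=-0.3333) → pose (-2.2634, 6.2517, -0.2924)

(-2.2634, 6.2517, -0.2924)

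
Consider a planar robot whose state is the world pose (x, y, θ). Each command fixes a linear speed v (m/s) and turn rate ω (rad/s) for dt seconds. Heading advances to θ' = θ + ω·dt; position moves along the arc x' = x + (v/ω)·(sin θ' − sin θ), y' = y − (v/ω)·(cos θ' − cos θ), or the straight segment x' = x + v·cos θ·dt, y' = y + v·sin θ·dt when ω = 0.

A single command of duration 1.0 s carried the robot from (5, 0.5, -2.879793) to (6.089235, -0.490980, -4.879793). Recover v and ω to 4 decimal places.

v = -1.7500, ω = -2.0000

Δθ = -4.879793 − -2.879793 = -2.000000
ω = Δθ/dt = -2.000000/1.0 = -2.0000
R = Δx/(sin θ' − sin θ) = 0.8750
v = R·ω = 0.8750·-2.0000 = -1.7500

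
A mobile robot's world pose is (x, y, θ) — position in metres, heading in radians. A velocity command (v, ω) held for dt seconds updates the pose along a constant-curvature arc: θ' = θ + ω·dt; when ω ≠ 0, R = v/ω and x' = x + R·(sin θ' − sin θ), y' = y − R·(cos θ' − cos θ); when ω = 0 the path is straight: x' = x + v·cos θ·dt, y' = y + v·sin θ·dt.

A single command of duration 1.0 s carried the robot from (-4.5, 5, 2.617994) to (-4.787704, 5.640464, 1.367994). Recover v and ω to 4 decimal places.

v = 0.7500, ω = -1.2500

Δθ = 1.367994 − 2.617994 = -1.250000
ω = Δθ/dt = -1.250000/1.0 = -1.2500
R = −Δy/(cos θ' − cos θ) = -0.6000
v = R·ω = -0.6000·-1.2500 = 0.7500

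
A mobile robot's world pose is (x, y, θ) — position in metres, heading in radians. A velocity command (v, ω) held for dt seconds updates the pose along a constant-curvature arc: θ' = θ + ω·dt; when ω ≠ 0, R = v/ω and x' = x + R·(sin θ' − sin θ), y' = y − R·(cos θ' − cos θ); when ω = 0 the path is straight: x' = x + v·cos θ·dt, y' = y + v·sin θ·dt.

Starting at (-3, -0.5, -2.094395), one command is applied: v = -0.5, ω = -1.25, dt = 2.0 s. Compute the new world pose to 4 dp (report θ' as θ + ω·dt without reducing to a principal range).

θ' = -2.0944 + -1.25·2.0 = -4.5944
R = v/ω = -0.5/-1.25 = 0.4000
x' = -3 + 0.4000·(sin -4.5944 − sin -2.0944) = -2.2564
y' = -0.5 − 0.4000·(cos -4.5944 − cos -2.0944) = -0.6529

(-2.2564, -0.6529, -4.5944)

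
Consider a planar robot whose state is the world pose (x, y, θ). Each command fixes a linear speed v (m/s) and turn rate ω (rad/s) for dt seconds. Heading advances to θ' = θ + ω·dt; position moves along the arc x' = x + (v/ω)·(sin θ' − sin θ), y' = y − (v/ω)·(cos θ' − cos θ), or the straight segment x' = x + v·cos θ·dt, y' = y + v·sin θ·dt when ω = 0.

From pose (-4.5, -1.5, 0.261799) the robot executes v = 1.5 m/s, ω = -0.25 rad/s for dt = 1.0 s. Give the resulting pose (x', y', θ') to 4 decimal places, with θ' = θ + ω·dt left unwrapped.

θ' = 0.2618 + -0.25·1.0 = 0.0118
R = v/ω = 1.5/-0.25 = -6.0000
x' = -4.5 + -6.0000·(sin 0.0118 − sin 0.2618) = -3.0179
y' = -1.5 − -6.0000·(cos 0.0118 − cos 0.2618) = -1.2960

(-3.0179, -1.2960, 0.0118)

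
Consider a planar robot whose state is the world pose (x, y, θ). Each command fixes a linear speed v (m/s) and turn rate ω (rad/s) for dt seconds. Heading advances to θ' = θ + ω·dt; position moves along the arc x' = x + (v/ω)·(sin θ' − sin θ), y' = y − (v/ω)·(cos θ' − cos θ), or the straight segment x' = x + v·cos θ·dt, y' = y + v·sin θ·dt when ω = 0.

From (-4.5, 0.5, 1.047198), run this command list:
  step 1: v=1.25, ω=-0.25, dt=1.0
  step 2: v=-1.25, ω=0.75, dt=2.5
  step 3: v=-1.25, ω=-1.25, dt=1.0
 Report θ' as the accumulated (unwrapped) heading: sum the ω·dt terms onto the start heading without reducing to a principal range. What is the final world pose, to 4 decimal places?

(-2.7718, -2.1972, 1.4222)

step 1: θ'=0.7972 (R=-5.0000) → pose (-3.7469, 1.4936, 0.7972)
step 2: θ'=2.6722 (R=-1.6667) → pose (-3.3085, -1.1574, 2.6722)
step 3: θ'=1.4222 (R=1.0000) → pose (-2.7718, -2.1972, 1.4222)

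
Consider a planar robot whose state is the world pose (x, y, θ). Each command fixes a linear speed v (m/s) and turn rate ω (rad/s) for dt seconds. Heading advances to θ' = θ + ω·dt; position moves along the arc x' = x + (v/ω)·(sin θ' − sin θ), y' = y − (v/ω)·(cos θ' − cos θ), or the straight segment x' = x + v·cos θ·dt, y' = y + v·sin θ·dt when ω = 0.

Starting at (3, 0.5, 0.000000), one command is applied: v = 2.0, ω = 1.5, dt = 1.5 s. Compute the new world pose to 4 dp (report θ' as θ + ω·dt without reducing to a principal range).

(4.0374, 2.6709, 2.2500)

θ' = 0.0000 + 1.5·1.5 = 2.2500
R = v/ω = 2.0/1.5 = 1.3333
x' = 3 + 1.3333·(sin 2.2500 − sin 0.0000) = 4.0374
y' = 0.5 − 1.3333·(cos 2.2500 − cos 0.0000) = 2.6709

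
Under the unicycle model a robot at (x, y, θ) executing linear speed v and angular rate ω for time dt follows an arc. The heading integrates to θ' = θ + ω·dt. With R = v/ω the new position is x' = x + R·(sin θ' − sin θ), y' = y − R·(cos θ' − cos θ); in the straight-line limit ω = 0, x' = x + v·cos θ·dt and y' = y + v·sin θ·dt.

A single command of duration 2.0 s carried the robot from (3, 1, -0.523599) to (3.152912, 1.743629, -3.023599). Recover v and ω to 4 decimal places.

Δθ = -3.023599 − -0.523599 = -2.500000
ω = Δθ/dt = -2.500000/2.0 = -1.2500
R = −Δy/(cos θ' − cos θ) = 0.4000
v = R·ω = 0.4000·-1.2500 = -0.5000

v = -0.5000, ω = -1.2500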